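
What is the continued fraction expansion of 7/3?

[2; 3]

Run the Euclidean algorithm on 7 and 3; the successive quotients are the partial quotients a_0, a_1, ... (each step inverts the fractional part left over by the previous one):
  7 = 2*3 + 1, so a_0 = 2.
  3 = 3*1 + 0, so a_1 = 3.
The remainder reaches 0 after 2 divisions, so the expansion has 2 partial quotients, read off in order.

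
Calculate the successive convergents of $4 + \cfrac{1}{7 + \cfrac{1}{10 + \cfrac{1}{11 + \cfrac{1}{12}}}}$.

4/1, 29/7, 294/71, 3263/788, 39450/9527

Using the convergent recurrence p_i = a_i*p_{i-1} + p_{i-2}, q_i = a_i*q_{i-1} + q_{i-2} with p_{-2}=0, p_{-1}=1, q_{-2}=1, q_{-1}=0:
  i=0: a_0=4, p_0 = 4*1 + 0 = 4, q_0 = 4*0 + 1 = 1.
  i=1: a_1=7, p_1 = 7*4 + 1 = 29, q_1 = 7*1 + 0 = 7.
  i=2: a_2=10, p_2 = 10*29 + 4 = 294, q_2 = 10*7 + 1 = 71.
  i=3: a_3=11, p_3 = 11*294 + 29 = 3263, q_3 = 11*71 + 7 = 788.
  i=4: a_4=12, p_4 = 12*3263 + 294 = 39450, q_4 = 12*788 + 71 = 9527.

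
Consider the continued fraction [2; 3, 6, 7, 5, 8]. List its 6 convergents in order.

Using the convergent recurrence p_i = a_i*p_{i-1} + p_{i-2}, q_i = a_i*q_{i-1} + q_{i-2} with p_{-2}=0, p_{-1}=1, q_{-2}=1, q_{-1}=0:
  i=0: a_0=2, p_0 = 2*1 + 0 = 2, q_0 = 2*0 + 1 = 1.
  i=1: a_1=3, p_1 = 3*2 + 1 = 7, q_1 = 3*1 + 0 = 3.
  i=2: a_2=6, p_2 = 6*7 + 2 = 44, q_2 = 6*3 + 1 = 19.
  i=3: a_3=7, p_3 = 7*44 + 7 = 315, q_3 = 7*19 + 3 = 136.
  i=4: a_4=5, p_4 = 5*315 + 44 = 1619, q_4 = 5*136 + 19 = 699.
  i=5: a_5=8, p_5 = 8*1619 + 315 = 13267, q_5 = 8*699 + 136 = 5728.

2/1, 7/3, 44/19, 315/136, 1619/699, 13267/5728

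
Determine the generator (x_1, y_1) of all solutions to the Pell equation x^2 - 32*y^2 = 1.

(x, y) = (17, 3)

First expand sqrt(32) as a continued fraction. With x_i = (sqrt(32) + m_i)/d_i and (m_0, d_0) = (0, 1): a_0 = floor(sqrt(32)) = 5, since 5^2 = 25 <= 32 < 36 = 6^2.
Iterate m_{i+1} = d_i*a_i - m_i, d_{i+1} = (32 - m_{i+1}^2)/d_i, a_{i+1} = floor((a_0 + m_{i+1})/d_{i+1}):
  m_1 = 1*5 - 0 = 5, d_1 = (32 - 5^2)/1 = 7/1 = 7, a_1 = floor((5 + 5)/7) = 1.
  m_2 = 7*1 - 5 = 2, d_2 = (32 - 2^2)/7 = 28/7 = 4, a_2 = floor((5 + 2)/4) = 1.
  m_3 = 4*1 - 2 = 2, d_3 = (32 - 2^2)/4 = 28/4 = 7, a_3 = floor((5 + 2)/7) = 1.
  m_4 = 7*1 - 2 = 5, d_4 = (32 - 5^2)/7 = 7/7 = 1, a_4 = floor((5 + 5)/1) = 10.
  m_5 = 1*10 - 5 = 5, d_5 = (32 - 5^2)/1 = 7/1 = 7: (m_5, d_5) = (m_1, d_1) = (5, 7), so from here the quotients repeat a_1, ..., a_4; the period length is 4.
So sqrt(32) = [5; (1, 1, 1, 10)] with period length k = 4.
k is even, so the fundamental solution of x^2 - 32y^2 = 1 is (p_{k-1}, q_{k-1}) = (p_3, q_3); compute convergents through index 3.
Convergents (p_i = a_i*p_{i-1} + p_{i-2}, q_i = a_i*q_{i-1} + q_{i-2} with p_{-2}=0, p_{-1}=1, q_{-2}=1, q_{-1}=0):
  i=0: a_0=5, p_0 = 5*1 + 0 = 5, q_0 = 5*0 + 1 = 1.
  i=1: a_1=1, p_1 = 1*5 + 1 = 6, q_1 = 1*1 + 0 = 1.
  i=2: a_2=1, p_2 = 1*6 + 5 = 11, q_2 = 1*1 + 1 = 2.
  i=3: a_3=1, p_3 = 1*11 + 6 = 17, q_3 = 1*2 + 1 = 3.
Check: 17^2 - 32*3^2 = 289 - 288 = 1, so (x, y) = (17, 3) solves the equation, and by the theorem it is the least positive solution.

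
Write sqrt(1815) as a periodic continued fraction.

[42; (1, 1, 1, 1, 13, 1, 1, 1, 1, 84)]

Write x_i = (sqrt(1815) + m_i)/d_i with (m_0, d_0) = (0, 1). a_0 = floor(sqrt(1815)) = 42, since 42^2 = 1764 <= 1815 < 1849 = 43^2.
Iterate m_{i+1} = d_i*a_i - m_i, d_{i+1} = (1815 - m_{i+1}^2)/d_i, a_{i+1} = floor((a_0 + m_{i+1})/d_{i+1}):
  m_1 = 1*42 - 0 = 42, d_1 = (1815 - 42^2)/1 = 51/1 = 51, a_1 = floor((42 + 42)/51) = 1.
  m_2 = 51*1 - 42 = 9, d_2 = (1815 - 9^2)/51 = 1734/51 = 34, a_2 = floor((42 + 9)/34) = 1.
  m_3 = 34*1 - 9 = 25, d_3 = (1815 - 25^2)/34 = 1190/34 = 35, a_3 = floor((42 + 25)/35) = 1.
  m_4 = 35*1 - 25 = 10, d_4 = (1815 - 10^2)/35 = 1715/35 = 49, a_4 = floor((42 + 10)/49) = 1.
  m_5 = 49*1 - 10 = 39, d_5 = (1815 - 39^2)/49 = 294/49 = 6, a_5 = floor((42 + 39)/6) = 13.
  m_6 = 6*13 - 39 = 39, d_6 = (1815 - 39^2)/6 = 294/6 = 49, a_6 = floor((42 + 39)/49) = 1.
  m_7 = 49*1 - 39 = 10, d_7 = (1815 - 10^2)/49 = 1715/49 = 35, a_7 = floor((42 + 10)/35) = 1.
  m_8 = 35*1 - 10 = 25, d_8 = (1815 - 25^2)/35 = 1190/35 = 34, a_8 = floor((42 + 25)/34) = 1.
  m_9 = 34*1 - 25 = 9, d_9 = (1815 - 9^2)/34 = 1734/34 = 51, a_9 = floor((42 + 9)/51) = 1.
  m_10 = 51*1 - 9 = 42, d_10 = (1815 - 42^2)/51 = 51/51 = 1, a_10 = floor((42 + 42)/1) = 84.
  m_11 = 1*84 - 42 = 42, d_11 = (1815 - 42^2)/1 = 51/1 = 51: (m_11, d_11) = (m_1, d_1) = (42, 51), so from here the quotients repeat a_1, ..., a_10; the period length is 10.
Hence the expansion of sqrt(1815) is a_0 = 42 followed by the repeating block 1, 1, 1, 1, 13, 1, 1, 1, 1, 84 (period 10).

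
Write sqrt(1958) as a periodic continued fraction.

[44; (4, 88)]

Write x_i = (sqrt(1958) + m_i)/d_i with (m_0, d_0) = (0, 1). a_0 = floor(sqrt(1958)) = 44, since 44^2 = 1936 <= 1958 < 2025 = 45^2.
Iterate m_{i+1} = d_i*a_i - m_i, d_{i+1} = (1958 - m_{i+1}^2)/d_i, a_{i+1} = floor((a_0 + m_{i+1})/d_{i+1}):
  m_1 = 1*44 - 0 = 44, d_1 = (1958 - 44^2)/1 = 22/1 = 22, a_1 = floor((44 + 44)/22) = 4.
  m_2 = 22*4 - 44 = 44, d_2 = (1958 - 44^2)/22 = 22/22 = 1, a_2 = floor((44 + 44)/1) = 88.
  m_3 = 1*88 - 44 = 44, d_3 = (1958 - 44^2)/1 = 22/1 = 22: (m_3, d_3) = (m_1, d_1) = (44, 22), so from here the quotients repeat a_1, a_2; the period length is 2.
Hence the expansion of sqrt(1958) is a_0 = 44 followed by the repeating block 4, 88 (period 2).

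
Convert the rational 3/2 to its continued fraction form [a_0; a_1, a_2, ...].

Run the Euclidean algorithm on 3 and 2; the successive quotients are the partial quotients a_0, a_1, ... (each step inverts the fractional part left over by the previous one):
  3 = 1*2 + 1, so a_0 = 1.
  2 = 2*1 + 0, so a_1 = 2.
The remainder reaches 0 after 2 divisions, so the expansion has 2 partial quotients, read off in order.

[1; 2]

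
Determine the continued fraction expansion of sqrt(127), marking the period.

Write x_i = (sqrt(127) + m_i)/d_i with (m_0, d_0) = (0, 1). a_0 = floor(sqrt(127)) = 11, since 11^2 = 121 <= 127 < 144 = 12^2.
Iterate m_{i+1} = d_i*a_i - m_i, d_{i+1} = (127 - m_{i+1}^2)/d_i, a_{i+1} = floor((a_0 + m_{i+1})/d_{i+1}):
  m_1 = 1*11 - 0 = 11, d_1 = (127 - 11^2)/1 = 6/1 = 6, a_1 = floor((11 + 11)/6) = 3.
  m_2 = 6*3 - 11 = 7, d_2 = (127 - 7^2)/6 = 78/6 = 13, a_2 = floor((11 + 7)/13) = 1.
  m_3 = 13*1 - 7 = 6, d_3 = (127 - 6^2)/13 = 91/13 = 7, a_3 = floor((11 + 6)/7) = 2.
  m_4 = 7*2 - 6 = 8, d_4 = (127 - 8^2)/7 = 63/7 = 9, a_4 = floor((11 + 8)/9) = 2.
  m_5 = 9*2 - 8 = 10, d_5 = (127 - 10^2)/9 = 27/9 = 3, a_5 = floor((11 + 10)/3) = 7.
  m_6 = 3*7 - 10 = 11, d_6 = (127 - 11^2)/3 = 6/3 = 2, a_6 = floor((11 + 11)/2) = 11.
  m_7 = 2*11 - 11 = 11, d_7 = (127 - 11^2)/2 = 6/2 = 3, a_7 = floor((11 + 11)/3) = 7.
  m_8 = 3*7 - 11 = 10, d_8 = (127 - 10^2)/3 = 27/3 = 9, a_8 = floor((11 + 10)/9) = 2.
  m_9 = 9*2 - 10 = 8, d_9 = (127 - 8^2)/9 = 63/9 = 7, a_9 = floor((11 + 8)/7) = 2.
  m_10 = 7*2 - 8 = 6, d_10 = (127 - 6^2)/7 = 91/7 = 13, a_10 = floor((11 + 6)/13) = 1.
  m_11 = 13*1 - 6 = 7, d_11 = (127 - 7^2)/13 = 78/13 = 6, a_11 = floor((11 + 7)/6) = 3.
  m_12 = 6*3 - 7 = 11, d_12 = (127 - 11^2)/6 = 6/6 = 1, a_12 = floor((11 + 11)/1) = 22.
  m_13 = 1*22 - 11 = 11, d_13 = (127 - 11^2)/1 = 6/1 = 6: (m_13, d_13) = (m_1, d_1) = (11, 6), so from here the quotients repeat a_1, ..., a_12; the period length is 12.
Hence the expansion of sqrt(127) is a_0 = 11 followed by the repeating block 3, 1, 2, 2, 7, 11, 7, 2, 2, 1, 3, 22 (period 12).

[11; (3, 1, 2, 2, 7, 11, 7, 2, 2, 1, 3, 22)]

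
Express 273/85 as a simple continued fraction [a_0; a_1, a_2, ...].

[3; 4, 1, 2, 1, 1, 2]

Run the Euclidean algorithm on 273 and 85; the successive quotients are the partial quotients a_0, a_1, ... (each step inverts the fractional part left over by the previous one):
  273 = 3*85 + 18, so a_0 = 3.
  85 = 4*18 + 13, so a_1 = 4.
  18 = 1*13 + 5, so a_2 = 1.
  13 = 2*5 + 3, so a_3 = 2.
  5 = 1*3 + 2, so a_4 = 1.
  3 = 1*2 + 1, so a_5 = 1.
  2 = 2*1 + 0, so a_6 = 2.
The remainder reaches 0 after 7 divisions, so the expansion has 7 partial quotients, read off in order.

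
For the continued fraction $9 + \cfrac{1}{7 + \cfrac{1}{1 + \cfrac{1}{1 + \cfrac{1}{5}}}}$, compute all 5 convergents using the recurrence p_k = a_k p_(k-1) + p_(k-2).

9/1, 64/7, 73/8, 137/15, 758/83

Using the convergent recurrence p_i = a_i*p_{i-1} + p_{i-2}, q_i = a_i*q_{i-1} + q_{i-2} with p_{-2}=0, p_{-1}=1, q_{-2}=1, q_{-1}=0:
  i=0: a_0=9, p_0 = 9*1 + 0 = 9, q_0 = 9*0 + 1 = 1.
  i=1: a_1=7, p_1 = 7*9 + 1 = 64, q_1 = 7*1 + 0 = 7.
  i=2: a_2=1, p_2 = 1*64 + 9 = 73, q_2 = 1*7 + 1 = 8.
  i=3: a_3=1, p_3 = 1*73 + 64 = 137, q_3 = 1*8 + 7 = 15.
  i=4: a_4=5, p_4 = 5*137 + 73 = 758, q_4 = 5*15 + 8 = 83.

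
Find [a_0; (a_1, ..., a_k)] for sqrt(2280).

[47; (1, 2, 1, 94)]

Write x_i = (sqrt(2280) + m_i)/d_i with (m_0, d_0) = (0, 1). a_0 = floor(sqrt(2280)) = 47, since 47^2 = 2209 <= 2280 < 2304 = 48^2.
Iterate m_{i+1} = d_i*a_i - m_i, d_{i+1} = (2280 - m_{i+1}^2)/d_i, a_{i+1} = floor((a_0 + m_{i+1})/d_{i+1}):
  m_1 = 1*47 - 0 = 47, d_1 = (2280 - 47^2)/1 = 71/1 = 71, a_1 = floor((47 + 47)/71) = 1.
  m_2 = 71*1 - 47 = 24, d_2 = (2280 - 24^2)/71 = 1704/71 = 24, a_2 = floor((47 + 24)/24) = 2.
  m_3 = 24*2 - 24 = 24, d_3 = (2280 - 24^2)/24 = 1704/24 = 71, a_3 = floor((47 + 24)/71) = 1.
  m_4 = 71*1 - 24 = 47, d_4 = (2280 - 47^2)/71 = 71/71 = 1, a_4 = floor((47 + 47)/1) = 94.
  m_5 = 1*94 - 47 = 47, d_5 = (2280 - 47^2)/1 = 71/1 = 71: (m_5, d_5) = (m_1, d_1) = (47, 71), so from here the quotients repeat a_1, ..., a_4; the period length is 4.
Hence the expansion of sqrt(2280) is a_0 = 47 followed by the repeating block 1, 2, 1, 94 (period 4).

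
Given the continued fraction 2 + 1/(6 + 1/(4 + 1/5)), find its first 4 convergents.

2/1, 13/6, 54/25, 283/131

Using the convergent recurrence p_i = a_i*p_{i-1} + p_{i-2}, q_i = a_i*q_{i-1} + q_{i-2} with p_{-2}=0, p_{-1}=1, q_{-2}=1, q_{-1}=0:
  i=0: a_0=2, p_0 = 2*1 + 0 = 2, q_0 = 2*0 + 1 = 1.
  i=1: a_1=6, p_1 = 6*2 + 1 = 13, q_1 = 6*1 + 0 = 6.
  i=2: a_2=4, p_2 = 4*13 + 2 = 54, q_2 = 4*6 + 1 = 25.
  i=3: a_3=5, p_3 = 5*54 + 13 = 283, q_3 = 5*25 + 6 = 131.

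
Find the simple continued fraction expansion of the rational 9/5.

Run the Euclidean algorithm on 9 and 5; the successive quotients are the partial quotients a_0, a_1, ... (each step inverts the fractional part left over by the previous one):
  9 = 1*5 + 4, so a_0 = 1.
  5 = 1*4 + 1, so a_1 = 1.
  4 = 4*1 + 0, so a_2 = 4.
The remainder reaches 0 after 3 divisions, so the expansion has 3 partial quotients, read off in order.

[1; 1, 4]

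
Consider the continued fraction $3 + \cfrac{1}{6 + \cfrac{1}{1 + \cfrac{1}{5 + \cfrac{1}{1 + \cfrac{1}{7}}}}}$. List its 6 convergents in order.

3/1, 19/6, 22/7, 129/41, 151/48, 1186/377

Using the convergent recurrence p_i = a_i*p_{i-1} + p_{i-2}, q_i = a_i*q_{i-1} + q_{i-2} with p_{-2}=0, p_{-1}=1, q_{-2}=1, q_{-1}=0:
  i=0: a_0=3, p_0 = 3*1 + 0 = 3, q_0 = 3*0 + 1 = 1.
  i=1: a_1=6, p_1 = 6*3 + 1 = 19, q_1 = 6*1 + 0 = 6.
  i=2: a_2=1, p_2 = 1*19 + 3 = 22, q_2 = 1*6 + 1 = 7.
  i=3: a_3=5, p_3 = 5*22 + 19 = 129, q_3 = 5*7 + 6 = 41.
  i=4: a_4=1, p_4 = 1*129 + 22 = 151, q_4 = 1*41 + 7 = 48.
  i=5: a_5=7, p_5 = 7*151 + 129 = 1186, q_5 = 7*48 + 41 = 377.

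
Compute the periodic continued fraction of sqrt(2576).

[50; (1, 3, 14, 3, 1, 100)]

Write x_i = (sqrt(2576) + m_i)/d_i with (m_0, d_0) = (0, 1). a_0 = floor(sqrt(2576)) = 50, since 50^2 = 2500 <= 2576 < 2601 = 51^2.
Iterate m_{i+1} = d_i*a_i - m_i, d_{i+1} = (2576 - m_{i+1}^2)/d_i, a_{i+1} = floor((a_0 + m_{i+1})/d_{i+1}):
  m_1 = 1*50 - 0 = 50, d_1 = (2576 - 50^2)/1 = 76/1 = 76, a_1 = floor((50 + 50)/76) = 1.
  m_2 = 76*1 - 50 = 26, d_2 = (2576 - 26^2)/76 = 1900/76 = 25, a_2 = floor((50 + 26)/25) = 3.
  m_3 = 25*3 - 26 = 49, d_3 = (2576 - 49^2)/25 = 175/25 = 7, a_3 = floor((50 + 49)/7) = 14.
  m_4 = 7*14 - 49 = 49, d_4 = (2576 - 49^2)/7 = 175/7 = 25, a_4 = floor((50 + 49)/25) = 3.
  m_5 = 25*3 - 49 = 26, d_5 = (2576 - 26^2)/25 = 1900/25 = 76, a_5 = floor((50 + 26)/76) = 1.
  m_6 = 76*1 - 26 = 50, d_6 = (2576 - 50^2)/76 = 76/76 = 1, a_6 = floor((50 + 50)/1) = 100.
  m_7 = 1*100 - 50 = 50, d_7 = (2576 - 50^2)/1 = 76/1 = 76: (m_7, d_7) = (m_1, d_1) = (50, 76), so from here the quotients repeat a_1, ..., a_6; the period length is 6.
Hence the expansion of sqrt(2576) is a_0 = 50 followed by the repeating block 1, 3, 14, 3, 1, 100 (period 6).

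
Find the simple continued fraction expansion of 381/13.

Run the Euclidean algorithm on 381 and 13; the successive quotients are the partial quotients a_0, a_1, ... (each step inverts the fractional part left over by the previous one):
  381 = 29*13 + 4, so a_0 = 29.
  13 = 3*4 + 1, so a_1 = 3.
  4 = 4*1 + 0, so a_2 = 4.
The remainder reaches 0 after 3 divisions, so the expansion has 3 partial quotients, read off in order.

[29; 3, 4]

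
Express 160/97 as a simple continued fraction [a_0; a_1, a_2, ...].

[1; 1, 1, 1, 5, 1, 4]

Run the Euclidean algorithm on 160 and 97; the successive quotients are the partial quotients a_0, a_1, ... (each step inverts the fractional part left over by the previous one):
  160 = 1*97 + 63, so a_0 = 1.
  97 = 1*63 + 34, so a_1 = 1.
  63 = 1*34 + 29, so a_2 = 1.
  34 = 1*29 + 5, so a_3 = 1.
  29 = 5*5 + 4, so a_4 = 5.
  5 = 1*4 + 1, so a_5 = 1.
  4 = 4*1 + 0, so a_6 = 4.
The remainder reaches 0 after 7 divisions, so the expansion has 7 partial quotients, read off in order.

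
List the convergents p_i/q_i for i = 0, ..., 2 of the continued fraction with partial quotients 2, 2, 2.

Using the convergent recurrence p_i = a_i*p_{i-1} + p_{i-2}, q_i = a_i*q_{i-1} + q_{i-2} with p_{-2}=0, p_{-1}=1, q_{-2}=1, q_{-1}=0:
  i=0: a_0=2, p_0 = 2*1 + 0 = 2, q_0 = 2*0 + 1 = 1.
  i=1: a_1=2, p_1 = 2*2 + 1 = 5, q_1 = 2*1 + 0 = 2.
  i=2: a_2=2, p_2 = 2*5 + 2 = 12, q_2 = 2*2 + 1 = 5.

2/1, 5/2, 12/5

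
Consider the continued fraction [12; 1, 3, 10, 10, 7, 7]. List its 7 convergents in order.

12/1, 13/1, 51/4, 523/41, 5281/414, 37490/2939, 267711/20987

Using the convergent recurrence p_i = a_i*p_{i-1} + p_{i-2}, q_i = a_i*q_{i-1} + q_{i-2} with p_{-2}=0, p_{-1}=1, q_{-2}=1, q_{-1}=0:
  i=0: a_0=12, p_0 = 12*1 + 0 = 12, q_0 = 12*0 + 1 = 1.
  i=1: a_1=1, p_1 = 1*12 + 1 = 13, q_1 = 1*1 + 0 = 1.
  i=2: a_2=3, p_2 = 3*13 + 12 = 51, q_2 = 3*1 + 1 = 4.
  i=3: a_3=10, p_3 = 10*51 + 13 = 523, q_3 = 10*4 + 1 = 41.
  i=4: a_4=10, p_4 = 10*523 + 51 = 5281, q_4 = 10*41 + 4 = 414.
  i=5: a_5=7, p_5 = 7*5281 + 523 = 37490, q_5 = 7*414 + 41 = 2939.
  i=6: a_6=7, p_6 = 7*37490 + 5281 = 267711, q_6 = 7*2939 + 414 = 20987.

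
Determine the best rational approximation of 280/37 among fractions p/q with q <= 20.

Expand x = 280/37 as a continued fraction with the Euclidean algorithm:
  280 = 7*37 + 21, so a_0 = 7.
  37 = 1*21 + 16, so a_1 = 1.
  21 = 1*16 + 5, so a_2 = 1.
  16 = 3*5 + 1, so a_3 = 3.
  5 = 5*1 + 0, so a_4 = 5.
so x = [7; 1, 1, 3, 5].
Convergents (p_i = a_i*p_{i-1} + p_{i-2}, q_i = a_i*q_{i-1} + q_{i-2} with p_{-2}=0, p_{-1}=1, q_{-2}=1, q_{-1}=0), until the denominator exceeds 20:
  i=0: a_0=7, p_0 = 7*1 + 0 = 7, q_0 = 7*0 + 1 = 1.
  i=1: a_1=1, p_1 = 1*7 + 1 = 8, q_1 = 1*1 + 0 = 1.
  i=2: a_2=1, p_2 = 1*8 + 7 = 15, q_2 = 1*1 + 1 = 2.
  i=3: a_3=3, p_3 = 3*15 + 8 = 53, q_3 = 3*2 + 1 = 7.
  i=4: a_4=5, p_4 = 5*53 + 15 = 280, q_4 = 5*7 + 2 = 37.
q_4 = 37 > 20, so the last convergent with denominator <= 20 is p_3/q_3 = 53/7.
The closest fraction with denominator <= 20 is either p_3/q_3 or the intermediate fraction (k*p_3 + p_2)/(k*q_3 + q_2) with the largest k >= 1 whose denominator stays <= 20; these approach x as k grows, and every other convergent or intermediate fraction in range is farther away.
Largest k: floor((20 - q_2)/q_3) = floor((20 - 2)/7) = 2.
That gives (2*53 + 15)/(2*7 + 2) = 121/16.
Compare the errors: |x - 53/7| = |280*7 - 53*37|/(37*7) = 1/259, and |x - 121/16| = |280*16 - 121*37|/(37*16) = 3/592.
Cross-multiplying, 1*592 = 592 < 777 = 3*259, so 1/259 is smaller: the convergent 53/7 is closer to x than 121/16.

53/7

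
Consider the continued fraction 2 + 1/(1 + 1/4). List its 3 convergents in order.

Using the convergent recurrence p_i = a_i*p_{i-1} + p_{i-2}, q_i = a_i*q_{i-1} + q_{i-2} with p_{-2}=0, p_{-1}=1, q_{-2}=1, q_{-1}=0:
  i=0: a_0=2, p_0 = 2*1 + 0 = 2, q_0 = 2*0 + 1 = 1.
  i=1: a_1=1, p_1 = 1*2 + 1 = 3, q_1 = 1*1 + 0 = 1.
  i=2: a_2=4, p_2 = 4*3 + 2 = 14, q_2 = 4*1 + 1 = 5.

2/1, 3/1, 14/5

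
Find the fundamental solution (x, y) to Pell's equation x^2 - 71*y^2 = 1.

(x, y) = (3480, 413)

First expand sqrt(71) as a continued fraction. With x_i = (sqrt(71) + m_i)/d_i and (m_0, d_0) = (0, 1): a_0 = floor(sqrt(71)) = 8, since 8^2 = 64 <= 71 < 81 = 9^2.
Iterate m_{i+1} = d_i*a_i - m_i, d_{i+1} = (71 - m_{i+1}^2)/d_i, a_{i+1} = floor((a_0 + m_{i+1})/d_{i+1}):
  m_1 = 1*8 - 0 = 8, d_1 = (71 - 8^2)/1 = 7/1 = 7, a_1 = floor((8 + 8)/7) = 2.
  m_2 = 7*2 - 8 = 6, d_2 = (71 - 6^2)/7 = 35/7 = 5, a_2 = floor((8 + 6)/5) = 2.
  m_3 = 5*2 - 6 = 4, d_3 = (71 - 4^2)/5 = 55/5 = 11, a_3 = floor((8 + 4)/11) = 1.
  m_4 = 11*1 - 4 = 7, d_4 = (71 - 7^2)/11 = 22/11 = 2, a_4 = floor((8 + 7)/2) = 7.
  m_5 = 2*7 - 7 = 7, d_5 = (71 - 7^2)/2 = 22/2 = 11, a_5 = floor((8 + 7)/11) = 1.
  m_6 = 11*1 - 7 = 4, d_6 = (71 - 4^2)/11 = 55/11 = 5, a_6 = floor((8 + 4)/5) = 2.
  m_7 = 5*2 - 4 = 6, d_7 = (71 - 6^2)/5 = 35/5 = 7, a_7 = floor((8 + 6)/7) = 2.
  m_8 = 7*2 - 6 = 8, d_8 = (71 - 8^2)/7 = 7/7 = 1, a_8 = floor((8 + 8)/1) = 16.
  m_9 = 1*16 - 8 = 8, d_9 = (71 - 8^2)/1 = 7/1 = 7: (m_9, d_9) = (m_1, d_1) = (8, 7), so from here the quotients repeat a_1, ..., a_8; the period length is 8.
So sqrt(71) = [8; (2, 2, 1, 7, 1, 2, 2, 16)] with period length k = 8.
k is even, so the fundamental solution of x^2 - 71y^2 = 1 is (p_{k-1}, q_{k-1}) = (p_7, q_7); compute convergents through index 7.
Convergents (p_i = a_i*p_{i-1} + p_{i-2}, q_i = a_i*q_{i-1} + q_{i-2} with p_{-2}=0, p_{-1}=1, q_{-2}=1, q_{-1}=0):
  i=0: a_0=8, p_0 = 8*1 + 0 = 8, q_0 = 8*0 + 1 = 1.
  i=1: a_1=2, p_1 = 2*8 + 1 = 17, q_1 = 2*1 + 0 = 2.
  i=2: a_2=2, p_2 = 2*17 + 8 = 42, q_2 = 2*2 + 1 = 5.
  i=3: a_3=1, p_3 = 1*42 + 17 = 59, q_3 = 1*5 + 2 = 7.
  i=4: a_4=7, p_4 = 7*59 + 42 = 455, q_4 = 7*7 + 5 = 54.
  i=5: a_5=1, p_5 = 1*455 + 59 = 514, q_5 = 1*54 + 7 = 61.
  i=6: a_6=2, p_6 = 2*514 + 455 = 1483, q_6 = 2*61 + 54 = 176.
  i=7: a_7=2, p_7 = 2*1483 + 514 = 3480, q_7 = 2*176 + 61 = 413.
Check: 3480^2 - 71*413^2 = 12110400 - 12110399 = 1, so (x, y) = (3480, 413) solves the equation, and by the theorem it is the least positive solution.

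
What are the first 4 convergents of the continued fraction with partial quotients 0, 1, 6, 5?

0/1, 1/1, 6/7, 31/36

Using the convergent recurrence p_i = a_i*p_{i-1} + p_{i-2}, q_i = a_i*q_{i-1} + q_{i-2} with p_{-2}=0, p_{-1}=1, q_{-2}=1, q_{-1}=0:
  i=0: a_0=0, p_0 = 0*1 + 0 = 0, q_0 = 0*0 + 1 = 1.
  i=1: a_1=1, p_1 = 1*0 + 1 = 1, q_1 = 1*1 + 0 = 1.
  i=2: a_2=6, p_2 = 6*1 + 0 = 6, q_2 = 6*1 + 1 = 7.
  i=3: a_3=5, p_3 = 5*6 + 1 = 31, q_3 = 5*7 + 1 = 36.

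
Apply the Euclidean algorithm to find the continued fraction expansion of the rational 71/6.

[11; 1, 5]

Run the Euclidean algorithm on 71 and 6; the successive quotients are the partial quotients a_0, a_1, ... (each step inverts the fractional part left over by the previous one):
  71 = 11*6 + 5, so a_0 = 11.
  6 = 1*5 + 1, so a_1 = 1.
  5 = 5*1 + 0, so a_2 = 5.
The remainder reaches 0 after 3 divisions, so the expansion has 3 partial quotients, read off in order.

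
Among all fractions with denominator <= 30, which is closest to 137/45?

70/23

Expand x = 137/45 as a continued fraction with the Euclidean algorithm:
  137 = 3*45 + 2, so a_0 = 3.
  45 = 22*2 + 1, so a_1 = 22.
  2 = 2*1 + 0, so a_2 = 2.
so x = [3; 22, 2].
Convergents (p_i = a_i*p_{i-1} + p_{i-2}, q_i = a_i*q_{i-1} + q_{i-2} with p_{-2}=0, p_{-1}=1, q_{-2}=1, q_{-1}=0), until the denominator exceeds 30:
  i=0: a_0=3, p_0 = 3*1 + 0 = 3, q_0 = 3*0 + 1 = 1.
  i=1: a_1=22, p_1 = 22*3 + 1 = 67, q_1 = 22*1 + 0 = 22.
  i=2: a_2=2, p_2 = 2*67 + 3 = 137, q_2 = 2*22 + 1 = 45.
q_2 = 45 > 30, so the last convergent with denominator <= 30 is p_1/q_1 = 67/22.
The closest fraction with denominator <= 30 is either p_1/q_1 or the intermediate fraction (k*p_1 + p_0)/(k*q_1 + q_0) with the largest k >= 1 whose denominator stays <= 30; these approach x as k grows, and every other convergent or intermediate fraction in range is farther away.
Largest k: floor((30 - q_0)/q_1) = floor((30 - 1)/22) = 1.
That gives (1*67 + 3)/(1*22 + 1) = 70/23.
Compare the errors: |x - 67/22| = |137*22 - 67*45|/(45*22) = 1/990, and |x - 70/23| = |137*23 - 70*45|/(45*23) = 1/1035.
Cross-multiplying, 1*990 = 990 < 1035 = 1*1035, so 1/1035 is smaller: the intermediate fraction 70/23 is closer to x than 67/22.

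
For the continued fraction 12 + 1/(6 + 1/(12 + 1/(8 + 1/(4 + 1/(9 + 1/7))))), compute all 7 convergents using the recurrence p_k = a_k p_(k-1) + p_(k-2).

Using the convergent recurrence p_i = a_i*p_{i-1} + p_{i-2}, q_i = a_i*q_{i-1} + q_{i-2} with p_{-2}=0, p_{-1}=1, q_{-2}=1, q_{-1}=0:
  i=0: a_0=12, p_0 = 12*1 + 0 = 12, q_0 = 12*0 + 1 = 1.
  i=1: a_1=6, p_1 = 6*12 + 1 = 73, q_1 = 6*1 + 0 = 6.
  i=2: a_2=12, p_2 = 12*73 + 12 = 888, q_2 = 12*6 + 1 = 73.
  i=3: a_3=8, p_3 = 8*888 + 73 = 7177, q_3 = 8*73 + 6 = 590.
  i=4: a_4=4, p_4 = 4*7177 + 888 = 29596, q_4 = 4*590 + 73 = 2433.
  i=5: a_5=9, p_5 = 9*29596 + 7177 = 273541, q_5 = 9*2433 + 590 = 22487.
  i=6: a_6=7, p_6 = 7*273541 + 29596 = 1944383, q_6 = 7*22487 + 2433 = 159842.

12/1, 73/6, 888/73, 7177/590, 29596/2433, 273541/22487, 1944383/159842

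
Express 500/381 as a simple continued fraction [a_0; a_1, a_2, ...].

[1; 3, 4, 1, 23]

Run the Euclidean algorithm on 500 and 381; the successive quotients are the partial quotients a_0, a_1, ... (each step inverts the fractional part left over by the previous one):
  500 = 1*381 + 119, so a_0 = 1.
  381 = 3*119 + 24, so a_1 = 3.
  119 = 4*24 + 23, so a_2 = 4.
  24 = 1*23 + 1, so a_3 = 1.
  23 = 23*1 + 0, so a_4 = 23.
The remainder reaches 0 after 5 divisions, so the expansion has 5 partial quotients, read off in order.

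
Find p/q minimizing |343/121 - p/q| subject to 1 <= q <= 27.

Expand x = 343/121 as a continued fraction with the Euclidean algorithm:
  343 = 2*121 + 101, so a_0 = 2.
  121 = 1*101 + 20, so a_1 = 1.
  101 = 5*20 + 1, so a_2 = 5.
  20 = 20*1 + 0, so a_3 = 20.
so x = [2; 1, 5, 20].
Convergents (p_i = a_i*p_{i-1} + p_{i-2}, q_i = a_i*q_{i-1} + q_{i-2} with p_{-2}=0, p_{-1}=1, q_{-2}=1, q_{-1}=0), until the denominator exceeds 27:
  i=0: a_0=2, p_0 = 2*1 + 0 = 2, q_0 = 2*0 + 1 = 1.
  i=1: a_1=1, p_1 = 1*2 + 1 = 3, q_1 = 1*1 + 0 = 1.
  i=2: a_2=5, p_2 = 5*3 + 2 = 17, q_2 = 5*1 + 1 = 6.
  i=3: a_3=20, p_3 = 20*17 + 3 = 343, q_3 = 20*6 + 1 = 121.
q_3 = 121 > 27, so the last convergent with denominator <= 27 is p_2/q_2 = 17/6.
The closest fraction with denominator <= 27 is either p_2/q_2 or the intermediate fraction (k*p_2 + p_1)/(k*q_2 + q_1) with the largest k >= 1 whose denominator stays <= 27; these approach x as k grows, and every other convergent or intermediate fraction in range is farther away.
Largest k: floor((27 - q_1)/q_2) = floor((27 - 1)/6) = 4.
That gives (4*17 + 3)/(4*6 + 1) = 71/25.
Compare the errors: |x - 17/6| = |343*6 - 17*121|/(121*6) = 1/726, and |x - 71/25| = |343*25 - 71*121|/(121*25) = 16/3025.
Cross-multiplying, 1*3025 = 3025 < 11616 = 16*726, so 1/726 is smaller: the convergent 17/6 is closer to x than 71/25.

17/6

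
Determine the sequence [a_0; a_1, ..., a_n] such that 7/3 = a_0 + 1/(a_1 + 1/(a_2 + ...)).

Run the Euclidean algorithm on 7 and 3; the successive quotients are the partial quotients a_0, a_1, ... (each step inverts the fractional part left over by the previous one):
  7 = 2*3 + 1, so a_0 = 2.
  3 = 3*1 + 0, so a_1 = 3.
The remainder reaches 0 after 2 divisions, so the expansion has 2 partial quotients, read off in order.

[2; 3]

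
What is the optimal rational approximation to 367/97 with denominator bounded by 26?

87/23

Expand x = 367/97 as a continued fraction with the Euclidean algorithm:
  367 = 3*97 + 76, so a_0 = 3.
  97 = 1*76 + 21, so a_1 = 1.
  76 = 3*21 + 13, so a_2 = 3.
  21 = 1*13 + 8, so a_3 = 1.
  13 = 1*8 + 5, so a_4 = 1.
  8 = 1*5 + 3, so a_5 = 1.
  5 = 1*3 + 2, so a_6 = 1.
  3 = 1*2 + 1, so a_7 = 1.
  2 = 2*1 + 0, so a_8 = 2.
so x = [3; 1, 3, 1, 1, 1, 1, 1, 2].
Convergents (p_i = a_i*p_{i-1} + p_{i-2}, q_i = a_i*q_{i-1} + q_{i-2} with p_{-2}=0, p_{-1}=1, q_{-2}=1, q_{-1}=0), until the denominator exceeds 26:
  i=0: a_0=3, p_0 = 3*1 + 0 = 3, q_0 = 3*0 + 1 = 1.
  i=1: a_1=1, p_1 = 1*3 + 1 = 4, q_1 = 1*1 + 0 = 1.
  i=2: a_2=3, p_2 = 3*4 + 3 = 15, q_2 = 3*1 + 1 = 4.
  i=3: a_3=1, p_3 = 1*15 + 4 = 19, q_3 = 1*4 + 1 = 5.
  i=4: a_4=1, p_4 = 1*19 + 15 = 34, q_4 = 1*5 + 4 = 9.
  i=5: a_5=1, p_5 = 1*34 + 19 = 53, q_5 = 1*9 + 5 = 14.
  i=6: a_6=1, p_6 = 1*53 + 34 = 87, q_6 = 1*14 + 9 = 23.
  i=7: a_7=1, p_7 = 1*87 + 53 = 140, q_7 = 1*23 + 14 = 37.
q_7 = 37 > 26, so the last convergent with denominator <= 26 is p_6/q_6 = 87/23.
The closest fraction with denominator <= 26 is either p_6/q_6 or the intermediate fraction (k*p_6 + p_5)/(k*q_6 + q_5) with the largest k >= 1 whose denominator stays <= 26; these approach x as k grows, and every other convergent or intermediate fraction in range is farther away.
Largest k: floor((26 - q_5)/q_6) = floor((26 - 14)/23) = 0.
Since k = 0, no intermediate fraction beyond p_6/q_6 has denominator <= 26, so the convergent 87/23 is the closest (its error is |367*23 - 87*97|/(97*23) = 2/2231).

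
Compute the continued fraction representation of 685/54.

Run the Euclidean algorithm on 685 and 54; the successive quotients are the partial quotients a_0, a_1, ... (each step inverts the fractional part left over by the previous one):
  685 = 12*54 + 37, so a_0 = 12.
  54 = 1*37 + 17, so a_1 = 1.
  37 = 2*17 + 3, so a_2 = 2.
  17 = 5*3 + 2, so a_3 = 5.
  3 = 1*2 + 1, so a_4 = 1.
  2 = 2*1 + 0, so a_5 = 2.
The remainder reaches 0 after 6 divisions, so the expansion has 6 partial quotients, read off in order.

[12; 1, 2, 5, 1, 2]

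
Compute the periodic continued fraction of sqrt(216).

[14; (1, 2, 3, 2, 1, 28)]

Write x_i = (sqrt(216) + m_i)/d_i with (m_0, d_0) = (0, 1). a_0 = floor(sqrt(216)) = 14, since 14^2 = 196 <= 216 < 225 = 15^2.
Iterate m_{i+1} = d_i*a_i - m_i, d_{i+1} = (216 - m_{i+1}^2)/d_i, a_{i+1} = floor((a_0 + m_{i+1})/d_{i+1}):
  m_1 = 1*14 - 0 = 14, d_1 = (216 - 14^2)/1 = 20/1 = 20, a_1 = floor((14 + 14)/20) = 1.
  m_2 = 20*1 - 14 = 6, d_2 = (216 - 6^2)/20 = 180/20 = 9, a_2 = floor((14 + 6)/9) = 2.
  m_3 = 9*2 - 6 = 12, d_3 = (216 - 12^2)/9 = 72/9 = 8, a_3 = floor((14 + 12)/8) = 3.
  m_4 = 8*3 - 12 = 12, d_4 = (216 - 12^2)/8 = 72/8 = 9, a_4 = floor((14 + 12)/9) = 2.
  m_5 = 9*2 - 12 = 6, d_5 = (216 - 6^2)/9 = 180/9 = 20, a_5 = floor((14 + 6)/20) = 1.
  m_6 = 20*1 - 6 = 14, d_6 = (216 - 14^2)/20 = 20/20 = 1, a_6 = floor((14 + 14)/1) = 28.
  m_7 = 1*28 - 14 = 14, d_7 = (216 - 14^2)/1 = 20/1 = 20: (m_7, d_7) = (m_1, d_1) = (14, 20), so from here the quotients repeat a_1, ..., a_6; the period length is 6.
Hence the expansion of sqrt(216) is a_0 = 14 followed by the repeating block 1, 2, 3, 2, 1, 28 (period 6).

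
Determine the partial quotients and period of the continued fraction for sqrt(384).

[19; (1, 1, 2, 9, 2, 1, 1, 38)]

Write x_i = (sqrt(384) + m_i)/d_i with (m_0, d_0) = (0, 1). a_0 = floor(sqrt(384)) = 19, since 19^2 = 361 <= 384 < 400 = 20^2.
Iterate m_{i+1} = d_i*a_i - m_i, d_{i+1} = (384 - m_{i+1}^2)/d_i, a_{i+1} = floor((a_0 + m_{i+1})/d_{i+1}):
  m_1 = 1*19 - 0 = 19, d_1 = (384 - 19^2)/1 = 23/1 = 23, a_1 = floor((19 + 19)/23) = 1.
  m_2 = 23*1 - 19 = 4, d_2 = (384 - 4^2)/23 = 368/23 = 16, a_2 = floor((19 + 4)/16) = 1.
  m_3 = 16*1 - 4 = 12, d_3 = (384 - 12^2)/16 = 240/16 = 15, a_3 = floor((19 + 12)/15) = 2.
  m_4 = 15*2 - 12 = 18, d_4 = (384 - 18^2)/15 = 60/15 = 4, a_4 = floor((19 + 18)/4) = 9.
  m_5 = 4*9 - 18 = 18, d_5 = (384 - 18^2)/4 = 60/4 = 15, a_5 = floor((19 + 18)/15) = 2.
  m_6 = 15*2 - 18 = 12, d_6 = (384 - 12^2)/15 = 240/15 = 16, a_6 = floor((19 + 12)/16) = 1.
  m_7 = 16*1 - 12 = 4, d_7 = (384 - 4^2)/16 = 368/16 = 23, a_7 = floor((19 + 4)/23) = 1.
  m_8 = 23*1 - 4 = 19, d_8 = (384 - 19^2)/23 = 23/23 = 1, a_8 = floor((19 + 19)/1) = 38.
  m_9 = 1*38 - 19 = 19, d_9 = (384 - 19^2)/1 = 23/1 = 23: (m_9, d_9) = (m_1, d_1) = (19, 23), so from here the quotients repeat a_1, ..., a_8; the period length is 8.
Hence the expansion of sqrt(384) is a_0 = 19 followed by the repeating block 1, 1, 2, 9, 2, 1, 1, 38 (period 8).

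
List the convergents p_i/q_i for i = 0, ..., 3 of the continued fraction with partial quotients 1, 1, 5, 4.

1/1, 2/1, 11/6, 46/25

Using the convergent recurrence p_i = a_i*p_{i-1} + p_{i-2}, q_i = a_i*q_{i-1} + q_{i-2} with p_{-2}=0, p_{-1}=1, q_{-2}=1, q_{-1}=0:
  i=0: a_0=1, p_0 = 1*1 + 0 = 1, q_0 = 1*0 + 1 = 1.
  i=1: a_1=1, p_1 = 1*1 + 1 = 2, q_1 = 1*1 + 0 = 1.
  i=2: a_2=5, p_2 = 5*2 + 1 = 11, q_2 = 5*1 + 1 = 6.
  i=3: a_3=4, p_3 = 4*11 + 2 = 46, q_3 = 4*6 + 1 = 25.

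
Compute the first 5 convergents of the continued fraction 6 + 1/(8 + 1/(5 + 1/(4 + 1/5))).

6/1, 49/8, 251/41, 1053/172, 5516/901

Using the convergent recurrence p_i = a_i*p_{i-1} + p_{i-2}, q_i = a_i*q_{i-1} + q_{i-2} with p_{-2}=0, p_{-1}=1, q_{-2}=1, q_{-1}=0:
  i=0: a_0=6, p_0 = 6*1 + 0 = 6, q_0 = 6*0 + 1 = 1.
  i=1: a_1=8, p_1 = 8*6 + 1 = 49, q_1 = 8*1 + 0 = 8.
  i=2: a_2=5, p_2 = 5*49 + 6 = 251, q_2 = 5*8 + 1 = 41.
  i=3: a_3=4, p_3 = 4*251 + 49 = 1053, q_3 = 4*41 + 8 = 172.
  i=4: a_4=5, p_4 = 5*1053 + 251 = 5516, q_4 = 5*172 + 41 = 901.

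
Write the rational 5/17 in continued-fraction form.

[0; 3, 2, 2]

Run the Euclidean algorithm on 5 and 17; the successive quotients are the partial quotients a_0, a_1, ... (each step inverts the fractional part left over by the previous one):
  5 = 0*17 + 5, so a_0 = 0.
  17 = 3*5 + 2, so a_1 = 3.
  5 = 2*2 + 1, so a_2 = 2.
  2 = 2*1 + 0, so a_3 = 2.
The remainder reaches 0 after 4 divisions, so the expansion has 4 partial quotients, read off in order.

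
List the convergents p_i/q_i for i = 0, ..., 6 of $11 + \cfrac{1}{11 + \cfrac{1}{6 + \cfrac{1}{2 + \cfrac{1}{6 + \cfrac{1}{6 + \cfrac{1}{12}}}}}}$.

Using the convergent recurrence p_i = a_i*p_{i-1} + p_{i-2}, q_i = a_i*q_{i-1} + q_{i-2} with p_{-2}=0, p_{-1}=1, q_{-2}=1, q_{-1}=0:
  i=0: a_0=11, p_0 = 11*1 + 0 = 11, q_0 = 11*0 + 1 = 1.
  i=1: a_1=11, p_1 = 11*11 + 1 = 122, q_1 = 11*1 + 0 = 11.
  i=2: a_2=6, p_2 = 6*122 + 11 = 743, q_2 = 6*11 + 1 = 67.
  i=3: a_3=2, p_3 = 2*743 + 122 = 1608, q_3 = 2*67 + 11 = 145.
  i=4: a_4=6, p_4 = 6*1608 + 743 = 10391, q_4 = 6*145 + 67 = 937.
  i=5: a_5=6, p_5 = 6*10391 + 1608 = 63954, q_5 = 6*937 + 145 = 5767.
  i=6: a_6=12, p_6 = 12*63954 + 10391 = 777839, q_6 = 12*5767 + 937 = 70141.

11/1, 122/11, 743/67, 1608/145, 10391/937, 63954/5767, 777839/70141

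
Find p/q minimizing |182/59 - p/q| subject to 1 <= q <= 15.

37/12

Expand x = 182/59 as a continued fraction with the Euclidean algorithm:
  182 = 3*59 + 5, so a_0 = 3.
  59 = 11*5 + 4, so a_1 = 11.
  5 = 1*4 + 1, so a_2 = 1.
  4 = 4*1 + 0, so a_3 = 4.
so x = [3; 11, 1, 4].
Convergents (p_i = a_i*p_{i-1} + p_{i-2}, q_i = a_i*q_{i-1} + q_{i-2} with p_{-2}=0, p_{-1}=1, q_{-2}=1, q_{-1}=0), until the denominator exceeds 15:
  i=0: a_0=3, p_0 = 3*1 + 0 = 3, q_0 = 3*0 + 1 = 1.
  i=1: a_1=11, p_1 = 11*3 + 1 = 34, q_1 = 11*1 + 0 = 11.
  i=2: a_2=1, p_2 = 1*34 + 3 = 37, q_2 = 1*11 + 1 = 12.
  i=3: a_3=4, p_3 = 4*37 + 34 = 182, q_3 = 4*12 + 11 = 59.
q_3 = 59 > 15, so the last convergent with denominator <= 15 is p_2/q_2 = 37/12.
The closest fraction with denominator <= 15 is either p_2/q_2 or the intermediate fraction (k*p_2 + p_1)/(k*q_2 + q_1) with the largest k >= 1 whose denominator stays <= 15; these approach x as k grows, and every other convergent or intermediate fraction in range is farther away.
Largest k: floor((15 - q_1)/q_2) = floor((15 - 11)/12) = 0.
Since k = 0, no intermediate fraction beyond p_2/q_2 has denominator <= 15, so the convergent 37/12 is the closest (its error is |182*12 - 37*59|/(59*12) = 1/708).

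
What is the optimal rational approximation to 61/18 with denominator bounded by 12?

Expand x = 61/18 as a continued fraction with the Euclidean algorithm:
  61 = 3*18 + 7, so a_0 = 3.
  18 = 2*7 + 4, so a_1 = 2.
  7 = 1*4 + 3, so a_2 = 1.
  4 = 1*3 + 1, so a_3 = 1.
  3 = 3*1 + 0, so a_4 = 3.
so x = [3; 2, 1, 1, 3].
Convergents (p_i = a_i*p_{i-1} + p_{i-2}, q_i = a_i*q_{i-1} + q_{i-2} with p_{-2}=0, p_{-1}=1, q_{-2}=1, q_{-1}=0), until the denominator exceeds 12:
  i=0: a_0=3, p_0 = 3*1 + 0 = 3, q_0 = 3*0 + 1 = 1.
  i=1: a_1=2, p_1 = 2*3 + 1 = 7, q_1 = 2*1 + 0 = 2.
  i=2: a_2=1, p_2 = 1*7 + 3 = 10, q_2 = 1*2 + 1 = 3.
  i=3: a_3=1, p_3 = 1*10 + 7 = 17, q_3 = 1*3 + 2 = 5.
  i=4: a_4=3, p_4 = 3*17 + 10 = 61, q_4 = 3*5 + 3 = 18.
q_4 = 18 > 12, so the last convergent with denominator <= 12 is p_3/q_3 = 17/5.
The closest fraction with denominator <= 12 is either p_3/q_3 or the intermediate fraction (k*p_3 + p_2)/(k*q_3 + q_2) with the largest k >= 1 whose denominator stays <= 12; these approach x as k grows, and every other convergent or intermediate fraction in range is farther away.
Largest k: floor((12 - q_2)/q_3) = floor((12 - 3)/5) = 1.
That gives (1*17 + 10)/(1*5 + 3) = 27/8.
Compare the errors: |x - 17/5| = |61*5 - 17*18|/(18*5) = 1/90, and |x - 27/8| = |61*8 - 27*18|/(18*8) = 2/144.
Cross-multiplying, 1*144 = 144 < 180 = 2*90, so 1/90 is smaller: the convergent 17/5 is closer to x than 27/8.

17/5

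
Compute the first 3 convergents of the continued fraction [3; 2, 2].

Using the convergent recurrence p_i = a_i*p_{i-1} + p_{i-2}, q_i = a_i*q_{i-1} + q_{i-2} with p_{-2}=0, p_{-1}=1, q_{-2}=1, q_{-1}=0:
  i=0: a_0=3, p_0 = 3*1 + 0 = 3, q_0 = 3*0 + 1 = 1.
  i=1: a_1=2, p_1 = 2*3 + 1 = 7, q_1 = 2*1 + 0 = 2.
  i=2: a_2=2, p_2 = 2*7 + 3 = 17, q_2 = 2*2 + 1 = 5.

3/1, 7/2, 17/5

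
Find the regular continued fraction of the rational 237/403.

Run the Euclidean algorithm on 237 and 403; the successive quotients are the partial quotients a_0, a_1, ... (each step inverts the fractional part left over by the previous one):
  237 = 0*403 + 237, so a_0 = 0.
  403 = 1*237 + 166, so a_1 = 1.
  237 = 1*166 + 71, so a_2 = 1.
  166 = 2*71 + 24, so a_3 = 2.
  71 = 2*24 + 23, so a_4 = 2.
  24 = 1*23 + 1, so a_5 = 1.
  23 = 23*1 + 0, so a_6 = 23.
The remainder reaches 0 after 7 divisions, so the expansion has 7 partial quotients, read off in order.

[0; 1, 1, 2, 2, 1, 23]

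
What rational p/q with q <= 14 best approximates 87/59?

Expand x = 87/59 as a continued fraction with the Euclidean algorithm:
  87 = 1*59 + 28, so a_0 = 1.
  59 = 2*28 + 3, so a_1 = 2.
  28 = 9*3 + 1, so a_2 = 9.
  3 = 3*1 + 0, so a_3 = 3.
so x = [1; 2, 9, 3].
Convergents (p_i = a_i*p_{i-1} + p_{i-2}, q_i = a_i*q_{i-1} + q_{i-2} with p_{-2}=0, p_{-1}=1, q_{-2}=1, q_{-1}=0), until the denominator exceeds 14:
  i=0: a_0=1, p_0 = 1*1 + 0 = 1, q_0 = 1*0 + 1 = 1.
  i=1: a_1=2, p_1 = 2*1 + 1 = 3, q_1 = 2*1 + 0 = 2.
  i=2: a_2=9, p_2 = 9*3 + 1 = 28, q_2 = 9*2 + 1 = 19.
q_2 = 19 > 14, so the last convergent with denominator <= 14 is p_1/q_1 = 3/2.
The closest fraction with denominator <= 14 is either p_1/q_1 or the intermediate fraction (k*p_1 + p_0)/(k*q_1 + q_0) with the largest k >= 1 whose denominator stays <= 14; these approach x as k grows, and every other convergent or intermediate fraction in range is farther away.
Largest k: floor((14 - q_0)/q_1) = floor((14 - 1)/2) = 6.
That gives (6*3 + 1)/(6*2 + 1) = 19/13.
Compare the errors: |x - 3/2| = |87*2 - 3*59|/(59*2) = 3/118, and |x - 19/13| = |87*13 - 19*59|/(59*13) = 10/767.
Cross-multiplying, 10*118 = 1180 < 2301 = 3*767, so 10/767 is smaller: the intermediate fraction 19/13 is closer to x than 3/2.

19/13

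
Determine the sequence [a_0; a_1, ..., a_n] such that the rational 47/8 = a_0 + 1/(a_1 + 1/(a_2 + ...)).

[5; 1, 7]

Run the Euclidean algorithm on 47 and 8; the successive quotients are the partial quotients a_0, a_1, ... (each step inverts the fractional part left over by the previous one):
  47 = 5*8 + 7, so a_0 = 5.
  8 = 1*7 + 1, so a_1 = 1.
  7 = 7*1 + 0, so a_2 = 7.
The remainder reaches 0 after 3 divisions, so the expansion has 3 partial quotients, read off in order.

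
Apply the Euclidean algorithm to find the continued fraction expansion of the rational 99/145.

Run the Euclidean algorithm on 99 and 145; the successive quotients are the partial quotients a_0, a_1, ... (each step inverts the fractional part left over by the previous one):
  99 = 0*145 + 99, so a_0 = 0.
  145 = 1*99 + 46, so a_1 = 1.
  99 = 2*46 + 7, so a_2 = 2.
  46 = 6*7 + 4, so a_3 = 6.
  7 = 1*4 + 3, so a_4 = 1.
  4 = 1*3 + 1, so a_5 = 1.
  3 = 3*1 + 0, so a_6 = 3.
The remainder reaches 0 after 7 divisions, so the expansion has 7 partial quotients, read off in order.

[0; 1, 2, 6, 1, 1, 3]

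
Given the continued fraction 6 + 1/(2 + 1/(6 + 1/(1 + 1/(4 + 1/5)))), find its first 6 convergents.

Using the convergent recurrence p_i = a_i*p_{i-1} + p_{i-2}, q_i = a_i*q_{i-1} + q_{i-2} with p_{-2}=0, p_{-1}=1, q_{-2}=1, q_{-1}=0:
  i=0: a_0=6, p_0 = 6*1 + 0 = 6, q_0 = 6*0 + 1 = 1.
  i=1: a_1=2, p_1 = 2*6 + 1 = 13, q_1 = 2*1 + 0 = 2.
  i=2: a_2=6, p_2 = 6*13 + 6 = 84, q_2 = 6*2 + 1 = 13.
  i=3: a_3=1, p_3 = 1*84 + 13 = 97, q_3 = 1*13 + 2 = 15.
  i=4: a_4=4, p_4 = 4*97 + 84 = 472, q_4 = 4*15 + 13 = 73.
  i=5: a_5=5, p_5 = 5*472 + 97 = 2457, q_5 = 5*73 + 15 = 380.

6/1, 13/2, 84/13, 97/15, 472/73, 2457/380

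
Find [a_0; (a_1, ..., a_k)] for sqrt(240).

[15; (2, 30)]

Write x_i = (sqrt(240) + m_i)/d_i with (m_0, d_0) = (0, 1). a_0 = floor(sqrt(240)) = 15, since 15^2 = 225 <= 240 < 256 = 16^2.
Iterate m_{i+1} = d_i*a_i - m_i, d_{i+1} = (240 - m_{i+1}^2)/d_i, a_{i+1} = floor((a_0 + m_{i+1})/d_{i+1}):
  m_1 = 1*15 - 0 = 15, d_1 = (240 - 15^2)/1 = 15/1 = 15, a_1 = floor((15 + 15)/15) = 2.
  m_2 = 15*2 - 15 = 15, d_2 = (240 - 15^2)/15 = 15/15 = 1, a_2 = floor((15 + 15)/1) = 30.
  m_3 = 1*30 - 15 = 15, d_3 = (240 - 15^2)/1 = 15/1 = 15: (m_3, d_3) = (m_1, d_1) = (15, 15), so from here the quotients repeat a_1, a_2; the period length is 2.
Hence the expansion of sqrt(240) is a_0 = 15 followed by the repeating block 2, 30 (period 2).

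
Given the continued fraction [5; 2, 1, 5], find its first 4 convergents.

Using the convergent recurrence p_i = a_i*p_{i-1} + p_{i-2}, q_i = a_i*q_{i-1} + q_{i-2} with p_{-2}=0, p_{-1}=1, q_{-2}=1, q_{-1}=0:
  i=0: a_0=5, p_0 = 5*1 + 0 = 5, q_0 = 5*0 + 1 = 1.
  i=1: a_1=2, p_1 = 2*5 + 1 = 11, q_1 = 2*1 + 0 = 2.
  i=2: a_2=1, p_2 = 1*11 + 5 = 16, q_2 = 1*2 + 1 = 3.
  i=3: a_3=5, p_3 = 5*16 + 11 = 91, q_3 = 5*3 + 2 = 17.

5/1, 11/2, 16/3, 91/17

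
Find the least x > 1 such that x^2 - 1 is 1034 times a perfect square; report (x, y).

First expand sqrt(1034) as a continued fraction. With x_i = (sqrt(1034) + m_i)/d_i and (m_0, d_0) = (0, 1): a_0 = floor(sqrt(1034)) = 32, since 32^2 = 1024 <= 1034 < 1089 = 33^2.
Iterate m_{i+1} = d_i*a_i - m_i, d_{i+1} = (1034 - m_{i+1}^2)/d_i, a_{i+1} = floor((a_0 + m_{i+1})/d_{i+1}):
  m_1 = 1*32 - 0 = 32, d_1 = (1034 - 32^2)/1 = 10/1 = 10, a_1 = floor((32 + 32)/10) = 6.
  m_2 = 10*6 - 32 = 28, d_2 = (1034 - 28^2)/10 = 250/10 = 25, a_2 = floor((32 + 28)/25) = 2.
  m_3 = 25*2 - 28 = 22, d_3 = (1034 - 22^2)/25 = 550/25 = 22, a_3 = floor((32 + 22)/22) = 2.
  m_4 = 22*2 - 22 = 22, d_4 = (1034 - 22^2)/22 = 550/22 = 25, a_4 = floor((32 + 22)/25) = 2.
  m_5 = 25*2 - 22 = 28, d_5 = (1034 - 28^2)/25 = 250/25 = 10, a_5 = floor((32 + 28)/10) = 6.
  m_6 = 10*6 - 28 = 32, d_6 = (1034 - 32^2)/10 = 10/10 = 1, a_6 = floor((32 + 32)/1) = 64.
  m_7 = 1*64 - 32 = 32, d_7 = (1034 - 32^2)/1 = 10/1 = 10: (m_7, d_7) = (m_1, d_1) = (32, 10), so from here the quotients repeat a_1, ..., a_6; the period length is 6.
So sqrt(1034) = [32; (6, 2, 2, 2, 6, 64)] with period length k = 6.
k is even, so the fundamental solution of x^2 - 1034y^2 = 1 is (p_{k-1}, q_{k-1}) = (p_5, q_5); compute convergents through index 5.
Convergents (p_i = a_i*p_{i-1} + p_{i-2}, q_i = a_i*q_{i-1} + q_{i-2} with p_{-2}=0, p_{-1}=1, q_{-2}=1, q_{-1}=0):
  i=0: a_0=32, p_0 = 32*1 + 0 = 32, q_0 = 32*0 + 1 = 1.
  i=1: a_1=6, p_1 = 6*32 + 1 = 193, q_1 = 6*1 + 0 = 6.
  i=2: a_2=2, p_2 = 2*193 + 32 = 418, q_2 = 2*6 + 1 = 13.
  i=3: a_3=2, p_3 = 2*418 + 193 = 1029, q_3 = 2*13 + 6 = 32.
  i=4: a_4=2, p_4 = 2*1029 + 418 = 2476, q_4 = 2*32 + 13 = 77.
  i=5: a_5=6, p_5 = 6*2476 + 1029 = 15885, q_5 = 6*77 + 32 = 494.
Check: 15885^2 - 1034*494^2 = 252333225 - 252333224 = 1, so (x, y) = (15885, 494) solves the equation, and by the theorem it is the least positive solution.

(x, y) = (15885, 494)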